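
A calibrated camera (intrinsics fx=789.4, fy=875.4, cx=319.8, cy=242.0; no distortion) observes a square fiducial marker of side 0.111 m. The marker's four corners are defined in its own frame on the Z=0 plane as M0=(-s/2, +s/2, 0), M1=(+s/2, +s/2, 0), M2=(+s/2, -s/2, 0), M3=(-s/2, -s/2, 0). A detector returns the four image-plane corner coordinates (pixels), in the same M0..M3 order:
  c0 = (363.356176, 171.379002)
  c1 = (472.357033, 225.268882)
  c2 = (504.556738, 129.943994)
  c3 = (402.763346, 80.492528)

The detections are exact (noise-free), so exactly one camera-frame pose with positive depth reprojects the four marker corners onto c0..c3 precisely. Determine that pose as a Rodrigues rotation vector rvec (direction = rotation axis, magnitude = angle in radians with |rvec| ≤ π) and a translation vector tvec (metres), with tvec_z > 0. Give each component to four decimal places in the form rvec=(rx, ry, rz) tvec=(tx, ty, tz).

Intrinsics K: fx=789.4, fy=875.4, cx=319.8, cy=242.0
Marker side s = 0.111 m; corners in marker frame (Z=0):
  M0 = (-0.0555, +0.0555, 0)
  M1 = (+0.0555, +0.0555, 0)
  M2 = (+0.0555, -0.0555, 0)
  M3 = (-0.0555, -0.0555, 0)
Detected image corners:
  c0 = (363.356176, 171.379002) px
  c1 = (472.357033, 225.268882) px
  c2 = (504.556738, 129.943994) px
  c3 = (402.763346, 80.492528) px
Planar DLT: solve 8×8 A·h = b for H (H[2,2]=1):
  H  [+916.26334 -602.05046 +436.17980]
  H  [+453.60824 +741.40787 +150.00906]
  H  [-0.07368 -0.64110 +1.00000]
B = K⁻¹H; ‖b₁‖=1.308770, ‖b₂‖=1.308770; λ = 2/(‖b₁‖+‖b₂‖) = 0.764076, sign → tz>0 ⇒ λ=+0.764076
r₁ = λ·B[:,0] = (+0.90968,+0.41149,-0.05629); r₂ = λ·B[:,1] = (-0.38429,+0.78254,-0.48985)
r₃ = r₁×r₂ = (-0.15751,+0.46724,+0.86999); SVD([r₁ r₂ r₃]) → R = UVᵀ:
  R  [+0.90968 -0.38429 -0.15751]
  R  [+0.41149 +0.78254 +0.46724]
  R  [-0.05629 -0.48985 +0.86999]
t = (+0.11265, -0.08029, +0.76408) m
tr R = 2.562204; θ = arccos((tr R − 1)/2) = 0.674367 rad = 38.638°
axis k = ((R−Rᵀ)₃₂, (R−Rᵀ)₁₃, (R−Rᵀ)₂₁) / (2 sinθ) = (-0.766400, -0.081052, +0.637229)
rvec = θ·k = (-0.516835, -0.054659, +0.429727)

rvec=(-0.5168, -0.0547, 0.4297) tvec=(0.1126, -0.0803, 0.7641)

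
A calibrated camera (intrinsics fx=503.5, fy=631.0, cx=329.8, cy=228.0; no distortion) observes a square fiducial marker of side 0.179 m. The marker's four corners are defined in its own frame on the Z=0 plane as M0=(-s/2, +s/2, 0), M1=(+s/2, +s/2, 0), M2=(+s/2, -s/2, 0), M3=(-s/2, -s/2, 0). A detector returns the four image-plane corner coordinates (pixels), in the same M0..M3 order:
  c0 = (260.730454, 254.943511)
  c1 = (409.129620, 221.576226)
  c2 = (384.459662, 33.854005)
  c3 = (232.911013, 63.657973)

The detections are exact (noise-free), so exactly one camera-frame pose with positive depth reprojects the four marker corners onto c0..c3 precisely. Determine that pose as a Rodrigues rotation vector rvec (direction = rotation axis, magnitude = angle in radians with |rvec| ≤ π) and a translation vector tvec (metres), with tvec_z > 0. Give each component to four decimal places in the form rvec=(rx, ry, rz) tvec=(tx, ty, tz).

rvec=(0.0505, -0.0764, -0.1741) tvec=(-0.0083, -0.0785, 0.5909)

Intrinsics K: fx=503.5, fy=631.0, cx=329.8, cy=228.0
Marker side s = 0.179 m; corners in marker frame (Z=0):
  M0 = (-0.0895, +0.0895, 0)
  M1 = (+0.0895, +0.0895, 0)
  M2 = (+0.0895, -0.0895, 0)
  M3 = (-0.0895, -0.0895, 0)
Detected image corners:
  c0 = (260.730454, 254.943511) px
  c1 = (409.129620, 221.576226) px
  c2 = (384.459662, 33.854005) px
  c3 = (232.911013, 63.657973) px
Planar DLT: solve 8×8 A·h = b for H (H[2,2]=1):
  H  [+876.72860 +177.45943 +322.73313]
  H  [-159.16716 +1072.36888 +144.15204]
  H  [+0.12107 +0.09613 +1.00000]
B = K⁻¹H; ‖b₁‖=1.692454, ‖b₂‖=1.692454; λ = 2/(‖b₁‖+‖b₂‖) = 0.590858, sign → tz>0 ⇒ λ=+0.590858
r₁ = λ·B[:,0] = (+0.98199,-0.17489,+0.07154); r₂ = λ·B[:,1] = (+0.17104,+0.98362,+0.05680)
r₃ = r₁×r₂ = (-0.08030,-0.04354,+0.99582); SVD([r₁ r₂ r₃]) → R = UVᵀ:
  R  [+0.98199 +0.17104 -0.08030]
  R  [-0.17489 +0.98362 -0.04354]
  R  [+0.07154 +0.05680 +0.99582]
t = (-0.00829, -0.07851, +0.59086) m
tr R = 2.961430; θ = arccos((tr R − 1)/2) = 0.196709 rad = 11.271°
axis k = ((R−Rᵀ)₃₂, (R−Rᵀ)₁₃, (R−Rᵀ)₂₁) / (2 sinθ) = (+0.256707, -0.388433, -0.884998)
rvec = θ·k = (+0.050497, -0.076408, -0.174087)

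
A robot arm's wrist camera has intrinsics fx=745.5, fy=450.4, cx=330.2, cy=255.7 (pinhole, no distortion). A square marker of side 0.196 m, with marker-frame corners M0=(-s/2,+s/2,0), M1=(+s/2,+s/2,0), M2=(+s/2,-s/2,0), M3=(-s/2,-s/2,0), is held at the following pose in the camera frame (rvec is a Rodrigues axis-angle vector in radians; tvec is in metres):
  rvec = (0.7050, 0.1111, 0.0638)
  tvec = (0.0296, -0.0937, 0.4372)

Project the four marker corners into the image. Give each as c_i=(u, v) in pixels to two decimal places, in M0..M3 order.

c0=(228.08, 230.35) c1=(518.88, 246.73) c2=(592.96, 60.14) c3=(202.03, 45.99)

Intrinsics K: fx=745.5, fy=450.4, cx=330.2, cy=255.7
Marker side s = 0.196 m; corners in marker frame (Z=0):
  M0 = (-0.0980, +0.0980, 0)
  M1 = (+0.0980, +0.0980, 0)
  M2 = (+0.0980, -0.0980, 0)
  M3 = (-0.0980, -0.0980, 0)
rvec = (0.7050, 0.1111, 0.0638), |rvec| = θ = 0.71655 rad = 41.055°
Rodrigues: sinθ=0.65678, 1−cosθ=0.24592; R = I + sinθ·[k]× + (1−cosθ)·[k]×²:
    [+0.99214 -0.02096 +0.12338]
    [+0.09599 +0.75999 -0.64281]
    [-0.08029 +0.64960 +0.75603]
t = (0.0296, -0.0937, 0.4372) m
M0: Pc = R·M0+t = (-0.06968, -0.02863, +0.50873); u = 745.5·(-0.06968)/0.50873 + 330.2 = 228.0839, v = 450.4·(-0.02863)/0.50873 + 255.7 = 230.3540
M1: Pc = R·M1+t = (+0.12478, -0.00981, +0.49299); u = 745.5·(+0.12478)/0.49299 + 330.2 = 518.8844, v = 450.4·(-0.00981)/0.49299 + 255.7 = 246.7344
M2: Pc = R·M2+t = (+0.12888, -0.15877, +0.36567); u = 745.5·(+0.12888)/0.36567 + 330.2 = 592.9579, v = 450.4·(-0.15877)/0.36567 + 255.7 = 60.1398
M3: Pc = R·M3+t = (-0.06558, -0.17759, +0.38141); u = 745.5·(-0.06558)/0.38141 + 330.2 = 202.0268, v = 450.4·(-0.17759)/0.38141 + 255.7 = 45.9903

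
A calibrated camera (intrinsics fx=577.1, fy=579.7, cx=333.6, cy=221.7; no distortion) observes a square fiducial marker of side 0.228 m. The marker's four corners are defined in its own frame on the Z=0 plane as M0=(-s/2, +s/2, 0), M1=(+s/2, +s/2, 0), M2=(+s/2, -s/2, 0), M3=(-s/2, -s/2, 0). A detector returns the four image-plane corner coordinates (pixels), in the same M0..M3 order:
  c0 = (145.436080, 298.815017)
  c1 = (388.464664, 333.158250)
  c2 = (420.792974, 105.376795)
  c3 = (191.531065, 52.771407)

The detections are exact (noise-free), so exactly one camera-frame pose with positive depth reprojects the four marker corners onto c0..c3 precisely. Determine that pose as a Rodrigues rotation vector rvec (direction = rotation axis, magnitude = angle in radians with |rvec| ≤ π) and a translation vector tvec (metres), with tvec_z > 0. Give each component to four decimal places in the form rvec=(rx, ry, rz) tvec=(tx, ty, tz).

Intrinsics K: fx=577.1, fy=579.7, cx=333.6, cy=221.7
Marker side s = 0.228 m; corners in marker frame (Z=0):
  M0 = (-0.1140, +0.1140, 0)
  M1 = (+0.1140, +0.1140, 0)
  M2 = (+0.1140, -0.1140, 0)
  M3 = (-0.1140, -0.1140, 0)
Detected image corners:
  c0 = (145.436080, 298.815017) px
  c1 = (388.464664, 333.158250) px
  c2 = (420.792974, 105.376795) px
  c3 = (191.531065, 52.771407) px
Planar DLT: solve 8×8 A·h = b for H (H[2,2]=1):
  H  [+1142.12232 -226.18693 +292.01809]
  H  [+265.36285 +999.13230 +195.84115]
  H  [+0.37362 -0.19365 +1.00000]
B = K⁻¹H; ‖b₁‖=1.829546, ‖b₂‖=1.829546; λ = 2/(‖b₁‖+‖b₂‖) = 0.546584, sign → tz>0 ⇒ λ=+0.546584
r₁ = λ·B[:,0] = (+0.96368,+0.17210,+0.20422); r₂ = λ·B[:,1] = (-0.15304,+0.98254,-0.10585)
r₃ = r₁×r₂ = (-0.21887,+0.07075,+0.97319); SVD([r₁ r₂ r₃]) → R = UVᵀ:
  R  [+0.96368 -0.15304 -0.21887]
  R  [+0.17210 +0.98254 +0.07075]
  R  [+0.20422 -0.10585 +0.97319]
t = (-0.03938, -0.02438, +0.54658) m
tr R = 2.919400; θ = arccos((tr R − 1)/2) = 0.284863 rad = 16.321°
axis k = ((R−Rᵀ)₃₂, (R−Rᵀ)₁₃, (R−Rᵀ)₂₁) / (2 sinθ) = (-0.314197, -0.752745, +0.578493)
rvec = θ·k = (-0.089503, -0.214430, +0.164792)

rvec=(-0.0895, -0.2144, 0.1648) tvec=(-0.0394, -0.0244, 0.5466)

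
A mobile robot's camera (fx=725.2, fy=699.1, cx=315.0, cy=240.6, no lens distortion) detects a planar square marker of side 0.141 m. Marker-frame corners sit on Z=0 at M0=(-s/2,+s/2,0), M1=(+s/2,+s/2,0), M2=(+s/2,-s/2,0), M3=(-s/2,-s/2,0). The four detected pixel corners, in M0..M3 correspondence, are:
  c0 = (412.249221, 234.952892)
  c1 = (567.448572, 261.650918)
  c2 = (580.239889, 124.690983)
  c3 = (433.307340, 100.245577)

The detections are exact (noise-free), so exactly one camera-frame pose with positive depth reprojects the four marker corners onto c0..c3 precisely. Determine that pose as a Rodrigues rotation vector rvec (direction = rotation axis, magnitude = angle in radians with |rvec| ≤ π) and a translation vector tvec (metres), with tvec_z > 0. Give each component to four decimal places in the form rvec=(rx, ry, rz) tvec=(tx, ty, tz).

Intrinsics K: fx=725.2, fy=699.1, cx=315.0, cy=240.6
Marker side s = 0.141 m; corners in marker frame (Z=0):
  M0 = (-0.0705, +0.0705, 0)
  M1 = (+0.0705, +0.0705, 0)
  M2 = (+0.0705, -0.0705, 0)
  M3 = (-0.0705, -0.0705, 0)
Detected image corners:
  c0 = (412.249221, 234.952892) px
  c1 = (567.448572, 261.650918) px
  c2 = (580.239889, 124.690983) px
  c3 = (433.307340, 100.245577) px
Planar DLT: solve 8×8 A·h = b for H (H[2,2]=1):
  H  [+1048.83605 -315.95769 +498.31338]
  H  [+173.26812 +892.44395 +178.46405]
  H  [-0.04363 -0.39300 +1.00000]
B = K⁻¹H; ‖b₁‖=1.489254, ‖b₂‖=1.489254; λ = 2/(‖b₁‖+‖b₂‖) = 0.671477, sign → tz>0 ⇒ λ=+0.671477
r₁ = λ·B[:,0] = (+0.98386,+0.17650,-0.02930); r₂ = λ·B[:,1] = (-0.17793,+0.94800,-0.26389)
r₃ = r₁×r₂ = (-0.01880,+0.26484,+0.96411); SVD([r₁ r₂ r₃]) → R = UVᵀ:
  R  [+0.98386 -0.17793 -0.01880]
  R  [+0.17650 +0.94800 +0.26484]
  R  [-0.02930 -0.26389 +0.96411]
t = (+0.16973, -0.05968, +0.67148) m
tr R = 2.895973; θ = arccos((tr R − 1)/2) = 0.323947 rad = 18.561°
axis k = ((R−Rᵀ)₃₂, (R−Rᵀ)₁₃, (R−Rᵀ)₂₁) / (2 sinθ) = (-0.830523, +0.016482, +0.556740)
rvec = θ·k = (-0.269046, +0.005339, +0.180355)

rvec=(-0.2690, 0.0053, 0.1804) tvec=(0.1697, -0.0597, 0.6715)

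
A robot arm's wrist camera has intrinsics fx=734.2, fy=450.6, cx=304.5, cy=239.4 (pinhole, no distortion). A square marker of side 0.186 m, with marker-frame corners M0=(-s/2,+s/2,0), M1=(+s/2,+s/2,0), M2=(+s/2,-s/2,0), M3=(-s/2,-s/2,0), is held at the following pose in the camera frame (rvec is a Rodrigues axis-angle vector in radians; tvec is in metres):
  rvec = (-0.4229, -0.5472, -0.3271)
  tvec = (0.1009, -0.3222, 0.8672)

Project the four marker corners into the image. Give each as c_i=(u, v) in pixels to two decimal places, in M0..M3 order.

c0=(363.88, 110.88) c1=(480.44, 108.45) c2=(411.58, 39.65) c3=(294.14, 33.40)

Intrinsics K: fx=734.2, fy=450.6, cx=304.5, cy=239.4
Marker side s = 0.186 m; corners in marker frame (Z=0):
  M0 = (-0.0930, +0.0930, 0)
  M1 = (+0.0930, +0.0930, 0)
  M2 = (+0.0930, -0.0930, 0)
  M3 = (-0.0930, -0.0930, 0)
rvec = (-0.4229, -0.5472, -0.3271), |rvec| = θ = 0.76503 rad = 43.833°
Rodrigues: sinθ=0.69256, 1−cosθ=0.27864; R = I + sinθ·[k]× + (1−cosθ)·[k]×²:
    [+0.80651 +0.40629 -0.42951]
    [-0.18594 +0.86392 +0.46805]
    [+0.56122 -0.29762 +0.77230]
t = (0.1009, -0.3222, 0.8672) m
M0: Pc = R·M0+t = (+0.06368, -0.22456, +0.78733); u = 734.2·(+0.06368)/0.78733 + 304.5 = 363.8823, v = 450.6·(-0.22456)/0.78733 + 239.4 = 110.8790
M1: Pc = R·M1+t = (+0.21369, -0.25915, +0.89171); u = 734.2·(+0.21369)/0.89171 + 304.5 = 480.4432, v = 450.6·(-0.25915)/0.89171 + 239.4 = 108.4474
M2: Pc = R·M2+t = (+0.13812, -0.41984, +0.94707); u = 734.2·(+0.13812)/0.94707 + 304.5 = 411.5755, v = 450.6·(-0.41984)/0.94707 + 239.4 = 39.6492
M3: Pc = R·M3+t = (-0.01189, -0.38525, +0.84269); u = 734.2·(-0.01189)/0.84269 + 304.5 = 294.1408, v = 450.6·(-0.38525)/0.84269 + 239.4 = 33.3987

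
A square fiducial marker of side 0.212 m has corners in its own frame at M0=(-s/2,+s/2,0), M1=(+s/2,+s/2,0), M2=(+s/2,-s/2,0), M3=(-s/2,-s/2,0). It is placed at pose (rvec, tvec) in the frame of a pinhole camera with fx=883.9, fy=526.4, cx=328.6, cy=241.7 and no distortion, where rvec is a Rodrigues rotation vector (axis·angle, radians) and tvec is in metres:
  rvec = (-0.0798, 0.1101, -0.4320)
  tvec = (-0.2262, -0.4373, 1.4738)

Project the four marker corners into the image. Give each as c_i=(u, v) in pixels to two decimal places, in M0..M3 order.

c0=(161.70, 135.66) c1=(275.84, 101.90) c2=(224.12, 35.44) c3=(112.27, 69.56)

Intrinsics K: fx=883.9, fy=526.4, cx=328.6, cy=241.7
Marker side s = 0.212 m; corners in marker frame (Z=0):
  M0 = (-0.1060, +0.1060, 0)
  M1 = (+0.1060, +0.1060, 0)
  M2 = (+0.1060, -0.1060, 0)
  M3 = (-0.1060, -0.1060, 0)
rvec = (-0.0798, 0.1101, -0.4320), |rvec| = θ = 0.45290 rad = 25.949°
Rodrigues: sinθ=0.43757, 1−cosθ=0.10082; R = I + sinθ·[k]× + (1−cosθ)·[k]×²:
    [+0.90231 +0.41306 +0.12332]
    [-0.42170 +0.90514 +0.05372]
    [-0.08943 -0.10048 +0.99091]
t = (-0.2262, -0.4373, 1.4738) m
M0: Pc = R·M0+t = (-0.27806, -0.29665, +1.47263); u = 883.9·(-0.27806)/1.47263 + 328.6 = 161.7028, v = 526.4·(-0.29665)/1.47263 + 241.7 = 135.6590
M1: Pc = R·M1+t = (-0.08677, -0.38606, +1.45367); u = 883.9·(-0.08677)/1.45367 + 328.6 = 275.8398, v = 526.4·(-0.38606)/1.45367 + 241.7 = 101.9024
M2: Pc = R·M2+t = (-0.17434, -0.57795, +1.47497); u = 883.9·(-0.17434)/1.47497 + 328.6 = 224.1243, v = 526.4·(-0.57795)/1.47497 + 241.7 = 35.4380
M3: Pc = R·M3+t = (-0.36563, -0.48854, +1.49393); u = 883.9·(-0.36563)/1.49393 + 328.6 = 112.2710, v = 526.4·(-0.48854)/1.49393 + 241.7 = 69.5568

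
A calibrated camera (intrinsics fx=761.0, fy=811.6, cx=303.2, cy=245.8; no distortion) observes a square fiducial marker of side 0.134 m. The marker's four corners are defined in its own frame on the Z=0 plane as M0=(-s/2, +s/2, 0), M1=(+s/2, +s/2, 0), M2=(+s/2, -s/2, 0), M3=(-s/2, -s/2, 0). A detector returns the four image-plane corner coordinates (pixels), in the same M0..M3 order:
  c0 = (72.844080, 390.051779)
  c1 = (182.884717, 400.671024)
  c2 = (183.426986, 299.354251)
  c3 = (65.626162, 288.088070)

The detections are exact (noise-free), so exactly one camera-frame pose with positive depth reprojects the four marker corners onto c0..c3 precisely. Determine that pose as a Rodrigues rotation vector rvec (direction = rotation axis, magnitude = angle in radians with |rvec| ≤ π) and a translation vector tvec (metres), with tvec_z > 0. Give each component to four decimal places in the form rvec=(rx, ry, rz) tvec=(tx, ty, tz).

rvec=(0.4698, 0.0273, 0.0858) tvec=(-0.2073, 0.1103, 0.8913)

Intrinsics K: fx=761.0, fy=811.6, cx=303.2, cy=245.8
Marker side s = 0.134 m; corners in marker frame (Z=0):
  M0 = (-0.0670, +0.0670, 0)
  M1 = (+0.0670, +0.0670, 0)
  M2 = (+0.0670, -0.0670, 0)
  M3 = (-0.0670, -0.0670, 0)
Detected image corners:
  c0 = (72.844080, 390.051779) px
  c1 = (182.884717, 400.671024) px
  c2 = (183.426986, 299.354251) px
  c3 = (65.626162, 288.088070) px
Planar DLT: solve 8×8 A·h = b for H (H[2,2]=1):
  H  [+848.25277 +89.10177 +126.22467]
  H  [+79.08083 +933.73194 +346.27026]
  H  [-0.00725 +0.50856 +1.00000]
B = K⁻¹H; ‖b₁‖=1.122001, ‖b₂‖=1.122001; λ = 2/(‖b₁‖+‖b₂‖) = 0.891265, sign → tz>0 ⇒ λ=+0.891265
r₁ = λ·B[:,0] = (+0.99603,+0.08880,-0.00646); r₂ = λ·B[:,1] = (-0.07624,+0.88811,+0.45327)
r₃ = r₁×r₂ = (+0.04599,-0.45097,+0.89135); SVD([r₁ r₂ r₃]) → R = UVᵀ:
  R  [+0.99603 -0.07624 +0.04599]
  R  [+0.08880 +0.88811 -0.45097]
  R  [-0.00646 +0.45327 +0.89135]
t = (-0.20727, +0.11033, +0.89126) m
tr R = 2.775490; θ = arccos((tr R − 1)/2) = 0.478373 rad = 27.409°
axis k = ((R−Rᵀ)₃₂, (R−Rᵀ)₁₃, (R−Rᵀ)₂₁) / (2 sinθ) = (+0.982151, +0.056976, +0.179259)
rvec = θ·k = (+0.469835, +0.027256, +0.085753)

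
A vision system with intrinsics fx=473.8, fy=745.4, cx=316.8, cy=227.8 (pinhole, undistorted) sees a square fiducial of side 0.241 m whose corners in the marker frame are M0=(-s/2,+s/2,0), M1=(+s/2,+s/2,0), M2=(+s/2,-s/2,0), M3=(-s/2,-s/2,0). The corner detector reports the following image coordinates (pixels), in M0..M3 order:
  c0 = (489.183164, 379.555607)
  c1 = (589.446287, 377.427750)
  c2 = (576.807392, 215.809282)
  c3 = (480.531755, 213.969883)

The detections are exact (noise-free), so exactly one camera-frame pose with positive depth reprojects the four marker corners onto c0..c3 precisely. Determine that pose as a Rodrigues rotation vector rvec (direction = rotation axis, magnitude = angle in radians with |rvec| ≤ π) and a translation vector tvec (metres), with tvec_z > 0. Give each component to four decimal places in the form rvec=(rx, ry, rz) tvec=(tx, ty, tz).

Intrinsics K: fx=473.8, fy=745.4, cx=316.8, cy=227.8
Marker side s = 0.241 m; corners in marker frame (Z=0):
  M0 = (-0.1205, +0.1205, 0)
  M1 = (+0.1205, +0.1205, 0)
  M2 = (+0.1205, -0.1205, 0)
  M3 = (-0.1205, -0.1205, 0)
Detected image corners:
  c0 = (489.183164, 379.555607) px
  c1 = (589.446287, 377.427750) px
  c2 = (576.807392, 215.809282) px
  c3 = (480.531755, 213.969883) px
Planar DLT: solve 8×8 A·h = b for H (H[2,2]=1):
  H  [+461.22398 -51.44845 +534.47199]
  H  [+29.38545 +625.56474 +294.92286]
  H  [+0.10046 -0.17925 +1.00000]
B = K⁻¹H; ‖b₁‖=0.911877, ‖b₂‖=0.911877; λ = 2/(‖b₁‖+‖b₂‖) = 1.096639, sign → tz>0 ⇒ λ=+1.096639
r₁ = λ·B[:,0] = (+0.99387,+0.00956,+0.11017); r₂ = λ·B[:,1] = (+0.01236,+0.98041,-0.19658)
r₃ = r₁×r₂ = (-0.10989,+0.19673,+0.97428); SVD([r₁ r₂ r₃]) → R = UVᵀ:
  R  [+0.99387 +0.01236 -0.10989]
  R  [+0.00956 +0.98041 +0.19673]
  R  [+0.11017 -0.19658 +0.97428]
t = (+0.50381, +0.09875, +1.09664) m
tr R = 2.948557; θ = arccos((tr R − 1)/2) = 0.227299 rad = 13.023°
axis k = ((R−Rᵀ)₃₂, (R−Rᵀ)₁₃, (R−Rᵀ)₂₁) / (2 sinθ) = (-0.872668, -0.488275, -0.006198)
rvec = θ·k = (-0.198357, -0.110985, -0.001409)

rvec=(-0.1984, -0.1110, -0.0014) tvec=(0.5038, 0.0988, 1.0966)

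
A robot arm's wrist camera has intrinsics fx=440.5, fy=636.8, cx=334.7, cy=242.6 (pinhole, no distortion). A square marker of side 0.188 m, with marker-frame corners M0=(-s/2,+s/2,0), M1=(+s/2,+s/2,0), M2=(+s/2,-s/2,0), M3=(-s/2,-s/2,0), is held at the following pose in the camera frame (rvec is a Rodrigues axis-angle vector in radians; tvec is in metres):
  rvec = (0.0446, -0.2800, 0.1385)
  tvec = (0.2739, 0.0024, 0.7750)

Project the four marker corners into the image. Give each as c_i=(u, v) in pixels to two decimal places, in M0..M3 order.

c0=(435.02, 313.13) c1=(526.56, 327.91) c2=(542.44, 180.11) c3=(451.44, 154.88)

Intrinsics K: fx=440.5, fy=636.8, cx=334.7, cy=242.6
Marker side s = 0.188 m; corners in marker frame (Z=0):
  M0 = (-0.0940, +0.0940, 0)
  M1 = (+0.0940, +0.0940, 0)
  M2 = (+0.0940, -0.0940, 0)
  M3 = (-0.0940, -0.0940, 0)
rvec = (0.0446, -0.2800, 0.1385), |rvec| = θ = 0.31555 rad = 18.080°
Rodrigues: sinθ=0.31034, 1−cosθ=0.04937; R = I + sinθ·[k]× + (1−cosθ)·[k]×²:
    [+0.95161 -0.14241 -0.27231]
    [+0.13002 +0.98950 -0.06309]
    [+0.27844 +0.02463 +0.96014]
t = (0.2739, 0.0024, 0.7750) m
M0: Pc = R·M0+t = (+0.17106, +0.08319, +0.75114); u = 440.5·(+0.17106)/0.75114 + 334.7 = 435.0178, v = 636.8·(+0.08319)/0.75114 + 242.6 = 313.1275
M1: Pc = R·M1+t = (+0.34997, +0.10764, +0.80349); u = 440.5·(+0.34997)/0.80349 + 334.7 = 526.5630, v = 636.8·(+0.10764)/0.80349 + 242.6 = 327.9055
M2: Pc = R·M2+t = (+0.37674, -0.07839, +0.79886); u = 440.5·(+0.37674)/0.79886 + 334.7 = 542.4378, v = 636.8·(-0.07839)/0.79886 + 242.6 = 180.1114
M3: Pc = R·M3+t = (+0.19783, -0.10284, +0.74651); u = 440.5·(+0.19783)/0.74651 + 334.7 = 451.4379, v = 636.8·(-0.10284)/0.74651 + 242.6 = 154.8781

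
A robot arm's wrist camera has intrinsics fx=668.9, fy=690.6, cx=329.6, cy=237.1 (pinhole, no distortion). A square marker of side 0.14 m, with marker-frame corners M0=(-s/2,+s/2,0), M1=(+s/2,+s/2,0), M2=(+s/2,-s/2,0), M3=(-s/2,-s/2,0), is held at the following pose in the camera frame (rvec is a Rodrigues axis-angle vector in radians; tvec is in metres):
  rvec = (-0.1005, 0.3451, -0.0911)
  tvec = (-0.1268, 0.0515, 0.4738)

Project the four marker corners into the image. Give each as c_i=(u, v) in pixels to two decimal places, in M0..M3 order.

c0=(73.38, 418.24) c1=(244.69, 414.11) c2=(232.96, 199.00) c3=(68.13, 222.84)

Intrinsics K: fx=668.9, fy=690.6, cx=329.6, cy=237.1
Marker side s = 0.14 m; corners in marker frame (Z=0):
  M0 = (-0.0700, +0.0700, 0)
  M1 = (+0.0700, +0.0700, 0)
  M2 = (+0.0700, -0.0700, 0)
  M3 = (-0.0700, -0.0700, 0)
rvec = (-0.1005, 0.3451, -0.0911), |rvec| = θ = 0.37080 rad = 21.245°
Rodrigues: sinθ=0.36236, 1−cosθ=0.06796; R = I + sinθ·[k]× + (1−cosθ)·[k]×²:
    [+0.93703 +0.07188 +0.34177]
    [-0.10617 +0.99091 +0.08267]
    [-0.33272 -0.11375 +0.93614]
t = (-0.1268, 0.0515, 0.4738) m
M0: Pc = R·M0+t = (-0.18736, +0.12830, +0.48913); u = 668.9·(-0.18736)/0.48913 + 329.6 = 73.3780, v = 690.6·(+0.12830)/0.48913 + 237.1 = 418.2402
M1: Pc = R·M1+t = (-0.05618, +0.11343, +0.44255); u = 668.9·(-0.05618)/0.44255 + 329.6 = 244.6911, v = 690.6·(+0.11343)/0.44255 + 237.1 = 414.1112
M2: Pc = R·M2+t = (-0.06624, -0.02530, +0.45847); u = 668.9·(-0.06624)/0.45847 + 329.6 = 232.9578, v = 690.6·(-0.02530)/0.45847 + 237.1 = 198.9975
M3: Pc = R·M3+t = (-0.19742, -0.01043, +0.50505); u = 668.9·(-0.19742)/0.50505 + 329.6 = 68.1288, v = 690.6·(-0.01043)/0.50505 + 237.1 = 222.8362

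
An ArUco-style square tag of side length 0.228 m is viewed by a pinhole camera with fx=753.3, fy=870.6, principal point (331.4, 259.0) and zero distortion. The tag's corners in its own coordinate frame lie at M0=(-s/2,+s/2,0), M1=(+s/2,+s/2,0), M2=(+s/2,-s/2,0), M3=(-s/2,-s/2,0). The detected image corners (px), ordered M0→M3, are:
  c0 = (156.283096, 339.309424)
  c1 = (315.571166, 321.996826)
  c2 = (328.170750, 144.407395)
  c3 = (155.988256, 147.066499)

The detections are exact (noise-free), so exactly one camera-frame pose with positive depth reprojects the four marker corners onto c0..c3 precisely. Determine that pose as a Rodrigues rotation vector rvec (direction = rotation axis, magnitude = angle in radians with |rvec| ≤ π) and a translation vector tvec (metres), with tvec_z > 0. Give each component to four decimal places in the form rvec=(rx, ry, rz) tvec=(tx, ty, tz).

Intrinsics K: fx=753.3, fy=870.6, cx=331.4, cy=259.0
Marker side s = 0.228 m; corners in marker frame (Z=0):
  M0 = (-0.1140, +0.1140, 0)
  M1 = (+0.1140, +0.1140, 0)
  M2 = (+0.1140, -0.1140, 0)
  M3 = (-0.1140, -0.1140, 0)
Detected image corners:
  c0 = (156.283096, 339.309424) px
  c1 = (315.571166, 321.996826) px
  c2 = (328.170750, 144.407395) px
  c3 = (155.988256, 147.066499) px
Planar DLT: solve 8×8 A·h = b for H (H[2,2]=1):
  H  [+813.41345 +56.64341 +242.34328]
  H  [+42.25426 +894.21528 +241.72647]
  H  [+0.36672 +0.35485 +1.00000]
B = K⁻¹H; ‖b₁‖=0.990826, ‖b₂‖=0.990826; λ = 2/(‖b₁‖+‖b₂‖) = 1.009259, sign → tz>0 ⇒ λ=+1.009259
r₁ = λ·B[:,0] = (+0.92697,-0.06112,+0.37012); r₂ = λ·B[:,1] = (-0.08166,+0.93009,+0.35813)
r₃ = r₁×r₂ = (-0.36614,-0.36220,+0.85718); SVD([r₁ r₂ r₃]) → R = UVᵀ:
  R  [+0.92697 -0.08166 -0.36614]
  R  [-0.06112 +0.93009 -0.36220]
  R  [+0.37012 +0.35813 +0.85718]
t = (-0.11932, -0.02002, +1.00926) m
tr R = 2.714241; θ = arccos((tr R − 1)/2) = 0.541143 rad = 31.005°
axis k = ((R−Rᵀ)₃₂, (R−Rᵀ)₁₃, (R−Rᵀ)₂₁) / (2 sinθ) = (+0.699198, -0.714650, +0.019936)
rvec = θ·k = (+0.378367, -0.386728, +0.010788)

rvec=(0.3784, -0.3867, 0.0108) tvec=(-0.1193, -0.0200, 1.0093)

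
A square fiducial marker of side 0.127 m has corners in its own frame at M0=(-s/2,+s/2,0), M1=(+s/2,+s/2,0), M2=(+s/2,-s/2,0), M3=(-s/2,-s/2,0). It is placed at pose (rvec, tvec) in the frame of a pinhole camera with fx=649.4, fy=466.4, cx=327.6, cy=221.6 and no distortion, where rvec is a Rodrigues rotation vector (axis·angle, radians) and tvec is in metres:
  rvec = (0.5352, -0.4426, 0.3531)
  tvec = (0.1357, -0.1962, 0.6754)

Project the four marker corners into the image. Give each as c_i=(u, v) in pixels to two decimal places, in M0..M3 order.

c0=(380.41, 111.54) c1=(471.38, 137.52) c2=(534.58, 61.07) c3=(442.32, 25.24)

Intrinsics K: fx=649.4, fy=466.4, cx=327.6, cy=221.6
Marker side s = 0.127 m; corners in marker frame (Z=0):
  M0 = (-0.0635, +0.0635, 0)
  M1 = (+0.0635, +0.0635, 0)
  M2 = (+0.0635, -0.0635, 0)
  M3 = (-0.0635, -0.0635, 0)
rvec = (0.5352, -0.4426, 0.3531), |rvec| = θ = 0.77911 rad = 44.640°
Rodrigues: sinθ=0.70265, 1−cosθ=0.28846; R = I + sinθ·[k]× + (1−cosθ)·[k]×²:
    [+0.84766 -0.43101 -0.30936]
    [+0.20588 +0.80463 -0.55694]
    [+0.48897 +0.40841 +0.77079]
t = (0.1357, -0.1962, 0.6754) m
M0: Pc = R·M0+t = (+0.05450, -0.15818, +0.67028); u = 649.4·(+0.05450)/0.67028 + 327.6 = 380.4061, v = 466.4·(-0.15818)/0.67028 + 221.6 = 111.5351
M1: Pc = R·M1+t = (+0.16216, -0.13203, +0.73238); u = 649.4·(+0.16216)/0.73238 + 327.6 = 471.3836, v = 466.4·(-0.13203)/0.73238 + 221.6 = 137.5183
M2: Pc = R·M2+t = (+0.21690, -0.23422, +0.68052); u = 649.4·(+0.21690)/0.68052 + 327.6 = 534.5785, v = 466.4·(-0.23422)/0.68052 + 221.6 = 61.0738
M3: Pc = R·M3+t = (+0.10924, -0.26037, +0.61842); u = 649.4·(+0.10924)/0.61842 + 327.6 = 442.3163, v = 466.4·(-0.26037)/0.61842 + 221.6 = 25.2352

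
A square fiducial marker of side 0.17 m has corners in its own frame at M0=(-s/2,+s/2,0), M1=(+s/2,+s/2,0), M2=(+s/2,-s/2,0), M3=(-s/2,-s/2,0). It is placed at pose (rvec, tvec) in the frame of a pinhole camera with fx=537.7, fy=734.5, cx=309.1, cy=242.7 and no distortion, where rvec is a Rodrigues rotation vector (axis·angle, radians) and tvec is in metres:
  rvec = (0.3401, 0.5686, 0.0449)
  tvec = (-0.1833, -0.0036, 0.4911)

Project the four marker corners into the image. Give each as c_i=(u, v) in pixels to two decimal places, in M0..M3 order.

Intrinsics K: fx=537.7, fy=734.5, cx=309.1, cy=242.7
Marker side s = 0.17 m; corners in marker frame (Z=0):
  M0 = (-0.0850, +0.0850, 0)
  M1 = (+0.0850, +0.0850, 0)
  M2 = (+0.0850, -0.0850, 0)
  M3 = (-0.0850, -0.0850, 0)
rvec = (0.3401, 0.5686, 0.0449), |rvec| = θ = 0.66407 rad = 38.048°
Rodrigues: sinθ=0.61633, 1−cosθ=0.21251; R = I + sinθ·[k]× + (1−cosθ)·[k]×²:
    [+0.84323 +0.05152 +0.53508]
    [+0.13486 +0.94329 -0.30335]
    [-0.52036 +0.32795 +0.78846]
t = (-0.1833, -0.0036, 0.4911) m
M0: Pc = R·M0+t = (-0.25060, +0.06512, +0.56321); u = 537.7·(-0.25060)/0.56321 + 309.1 = 69.8535, v = 734.5·(+0.06512)/0.56321 + 242.7 = 327.6208
M1: Pc = R·M1+t = (-0.10725, +0.08804, +0.47475); u = 537.7·(-0.10725)/0.47475 + 309.1 = 187.6317, v = 734.5·(+0.08804)/0.47475 + 242.7 = 378.9150
M2: Pc = R·M2+t = (-0.11600, -0.07232, +0.41899); u = 537.7·(-0.11600)/0.41899 + 309.1 = 160.2299, v = 734.5·(-0.07232)/0.41899 + 242.7 = 115.9286
M3: Pc = R·M3+t = (-0.25935, -0.09524, +0.50745); u = 537.7·(-0.25935)/0.50745 + 309.1 = 34.2887, v = 734.5·(-0.09524)/0.50745 + 242.7 = 104.8438

c0=(69.85, 327.62) c1=(187.63, 378.91) c2=(160.23, 115.93) c3=(34.29, 104.84)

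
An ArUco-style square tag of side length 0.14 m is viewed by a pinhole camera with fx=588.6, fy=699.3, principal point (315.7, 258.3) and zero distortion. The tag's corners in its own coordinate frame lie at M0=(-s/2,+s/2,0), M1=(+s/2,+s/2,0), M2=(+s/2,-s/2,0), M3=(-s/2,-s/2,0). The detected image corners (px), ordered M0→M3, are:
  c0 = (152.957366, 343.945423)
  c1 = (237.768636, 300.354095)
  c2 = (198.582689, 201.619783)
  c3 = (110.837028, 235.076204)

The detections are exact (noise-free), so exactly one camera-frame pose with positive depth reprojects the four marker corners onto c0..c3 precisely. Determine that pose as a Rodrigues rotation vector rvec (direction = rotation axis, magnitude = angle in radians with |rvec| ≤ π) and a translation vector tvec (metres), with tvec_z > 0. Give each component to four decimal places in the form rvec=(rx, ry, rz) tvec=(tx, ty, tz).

Intrinsics K: fx=588.6, fy=699.3, cx=315.7, cy=258.3
Marker side s = 0.14 m; corners in marker frame (Z=0):
  M0 = (-0.0700, +0.0700, 0)
  M1 = (+0.0700, +0.0700, 0)
  M2 = (+0.0700, -0.0700, 0)
  M3 = (-0.0700, -0.0700, 0)
Detected image corners:
  c0 = (152.957366, 343.945423) px
  c1 = (237.768636, 300.354095) px
  c2 = (198.582689, 201.619783) px
  c3 = (110.837028, 235.076204) px
Planar DLT: solve 8×8 A·h = b for H (H[2,2]=1):
  H  [+733.66293 +277.12368 +176.95694]
  H  [-93.82597 +720.03541 +269.08009]
  H  [+0.67034 -0.07292 +1.00000]
B = K⁻¹H; ‖b₁‖=1.175467, ‖b₂‖=1.175467; λ = 2/(‖b₁‖+‖b₂‖) = 0.850725, sign → tz>0 ⇒ λ=+0.850725
r₁ = λ·B[:,0] = (+0.75452,-0.32479,+0.57028); r₂ = λ·B[:,1] = (+0.43381,+0.89887,-0.06204)
r₃ = r₁×r₂ = (-0.49246,+0.29420,+0.81911); SVD([r₁ r₂ r₃]) → R = UVᵀ:
  R  [+0.75452 +0.43381 -0.49246]
  R  [-0.32479 +0.89887 +0.29420]
  R  [+0.57028 -0.06204 +0.81911]
t = (-0.20053, +0.01311, +0.85073) m
tr R = 2.472488; θ = arccos((tr R − 1)/2) = 0.743294 rad = 42.588°
axis k = ((R−Rᵀ)₃₂, (R−Rᵀ)₁₃, (R−Rᵀ)₂₁) / (2 sinθ) = (-0.263211, -0.785214, -0.560499)
rvec = θ·k = (-0.195643, -0.583644, -0.416615)

rvec=(-0.1956, -0.5836, -0.4166) tvec=(-0.2005, 0.0131, 0.8507)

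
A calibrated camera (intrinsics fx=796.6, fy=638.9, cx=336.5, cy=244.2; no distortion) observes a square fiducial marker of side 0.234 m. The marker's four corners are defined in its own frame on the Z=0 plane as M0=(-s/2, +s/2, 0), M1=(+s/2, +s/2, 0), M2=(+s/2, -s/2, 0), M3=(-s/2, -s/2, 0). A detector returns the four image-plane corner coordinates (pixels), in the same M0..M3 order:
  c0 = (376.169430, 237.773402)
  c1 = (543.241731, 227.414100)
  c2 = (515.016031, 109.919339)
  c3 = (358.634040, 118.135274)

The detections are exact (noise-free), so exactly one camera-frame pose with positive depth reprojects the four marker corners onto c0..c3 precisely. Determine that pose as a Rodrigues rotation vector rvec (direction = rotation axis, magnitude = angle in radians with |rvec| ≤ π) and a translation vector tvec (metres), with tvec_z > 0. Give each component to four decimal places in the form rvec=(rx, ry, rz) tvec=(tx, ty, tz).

rvec=(-0.3394, -0.0484, -0.0873) tvec=(0.1599, -0.1299, 1.1382)

Intrinsics K: fx=796.6, fy=638.9, cx=336.5, cy=244.2
Marker side s = 0.234 m; corners in marker frame (Z=0):
  M0 = (-0.1170, +0.1170, 0)
  M1 = (+0.1170, +0.1170, 0)
  M2 = (+0.1170, -0.1170, 0)
  M3 = (-0.1170, -0.1170, 0)
Detected image corners:
  c0 = (376.169430, 237.773402) px
  c1 = (543.241731, 227.414100) px
  c2 = (515.016031, 109.919339) px
  c3 = (358.634040, 118.135274) px
Planar DLT: solve 8×8 A·h = b for H (H[2,2]=1):
  H  [+714.80632 -32.15899 +448.39271]
  H  [-30.08597 +456.37097 +171.26807]
  H  [+0.05452 -0.29020 +1.00000]
B = K⁻¹H; ‖b₁‖=0.878619, ‖b₂‖=0.878619; λ = 2/(‖b₁‖+‖b₂‖) = 1.138150, sign → tz>0 ⇒ λ=+1.138150
r₁ = λ·B[:,0] = (+0.99507,-0.07731,+0.06205); r₂ = λ·B[:,1] = (+0.09357,+0.93923,-0.33029)
r₃ = r₁×r₂ = (-0.03275,+0.33447,+0.94184); SVD([r₁ r₂ r₃]) → R = UVᵀ:
  R  [+0.99507 +0.09357 -0.03275]
  R  [-0.07731 +0.93923 +0.33447]
  R  [+0.06205 -0.33029 +0.94184]
t = (+0.15987, -0.12992, +1.13815) m
tr R = 2.876143; θ = arccos((tr R − 1)/2) = 0.353775 rad = 20.270°
axis k = ((R−Rᵀ)₃₂, (R−Rᵀ)₁₃, (R−Rᵀ)₂₁) / (2 sinθ) = (-0.959402, -0.136822, -0.246631)
rvec = θ·k = (-0.339412, -0.048404, -0.087252)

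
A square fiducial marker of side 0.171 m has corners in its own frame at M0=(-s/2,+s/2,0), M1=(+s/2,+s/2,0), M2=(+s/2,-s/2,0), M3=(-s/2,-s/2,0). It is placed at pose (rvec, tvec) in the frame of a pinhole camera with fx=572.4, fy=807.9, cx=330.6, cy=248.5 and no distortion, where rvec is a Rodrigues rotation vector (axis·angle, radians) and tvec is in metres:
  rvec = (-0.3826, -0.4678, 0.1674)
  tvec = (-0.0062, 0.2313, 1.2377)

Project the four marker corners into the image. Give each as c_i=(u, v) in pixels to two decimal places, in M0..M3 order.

Intrinsics K: fx=572.4, fy=807.9, cx=330.6, cy=248.5
Marker side s = 0.171 m; corners in marker frame (Z=0):
  M0 = (-0.0855, +0.0855, 0)
  M1 = (+0.0855, +0.0855, 0)
  M2 = (+0.0855, -0.0855, 0)
  M3 = (-0.0855, -0.0855, 0)
rvec = (-0.3826, -0.4678, 0.1674), |rvec| = θ = 0.62709 rad = 35.930°
Rodrigues: sinθ=0.58679, 1−cosθ=0.19026; R = I + sinθ·[k]× + (1−cosθ)·[k]×²:
    [+0.88056 -0.07005 -0.46873]
    [+0.24324 +0.91562 +0.32012]
    [+0.40675 -0.39590 +0.82330]
t = (-0.0062, 0.2313, 1.2377) m
M0: Pc = R·M0+t = (-0.08748, +0.28879, +1.16907); u = 572.4·(-0.08748)/1.16907 + 330.6 = 287.7696, v = 807.9·(+0.28879)/1.16907 + 248.5 = 448.0702
M1: Pc = R·M1+t = (+0.06310, +0.33038, +1.23863); u = 572.4·(+0.06310)/1.23863 + 330.6 = 359.7596, v = 807.9·(+0.33038)/1.23863 + 248.5 = 463.9931
M2: Pc = R·M2+t = (+0.07508, +0.17381, +1.30633); u = 572.4·(+0.07508)/1.30633 + 330.6 = 363.4969, v = 807.9·(+0.17381)/1.30633 + 248.5 = 355.9940
M3: Pc = R·M3+t = (-0.07550, +0.13222, +1.23677); u = 572.4·(-0.07550)/1.23677 + 330.6 = 295.6577, v = 807.9·(+0.13222)/1.23677 + 248.5 = 334.8690

c0=(287.77, 448.07) c1=(359.76, 463.99) c2=(363.50, 355.99) c3=(295.66, 334.87)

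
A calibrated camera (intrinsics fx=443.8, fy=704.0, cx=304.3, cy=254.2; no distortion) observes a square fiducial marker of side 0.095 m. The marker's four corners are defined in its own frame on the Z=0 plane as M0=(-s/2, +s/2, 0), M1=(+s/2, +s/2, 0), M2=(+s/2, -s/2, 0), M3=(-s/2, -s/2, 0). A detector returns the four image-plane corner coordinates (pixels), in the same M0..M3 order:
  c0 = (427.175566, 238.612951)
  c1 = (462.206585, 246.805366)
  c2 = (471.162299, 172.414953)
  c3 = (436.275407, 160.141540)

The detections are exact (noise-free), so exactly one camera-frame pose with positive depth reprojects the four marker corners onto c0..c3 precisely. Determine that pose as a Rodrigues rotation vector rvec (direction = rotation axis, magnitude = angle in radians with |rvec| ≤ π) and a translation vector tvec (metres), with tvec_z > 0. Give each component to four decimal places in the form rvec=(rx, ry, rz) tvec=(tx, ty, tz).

Intrinsics K: fx=443.8, fy=704.0, cx=304.3, cy=254.2
Marker side s = 0.095 m; corners in marker frame (Z=0):
  M0 = (-0.0475, +0.0475, 0)
  M1 = (+0.0475, +0.0475, 0)
  M2 = (+0.0475, -0.0475, 0)
  M3 = (-0.0475, -0.0475, 0)
Detected image corners:
  c0 = (427.175566, 238.612951) px
  c1 = (462.206585, 246.805366) px
  c2 = (471.162299, 172.414953) px
  c3 = (436.275407, 160.141540) px
Planar DLT: solve 8×8 A·h = b for H (H[2,2]=1):
  H  [+614.55284 -50.83220 +449.63960]
  H  [+219.85736 +824.08694 +204.80562]
  H  [+0.54888 +0.09835 +1.00000]
B = K⁻¹H; ‖b₁‖=1.153760, ‖b₂‖=1.153761; λ = 2/(‖b₁‖+‖b₂‖) = 0.866731, sign → tz>0 ⇒ λ=+0.866731
r₁ = λ·B[:,0] = (+0.87401,+0.09890,+0.47573); r₂ = λ·B[:,1] = (-0.15772,+0.98380,+0.08524)
r₃ = r₁×r₂ = (-0.45959,-0.14953,+0.87545); SVD([r₁ r₂ r₃]) → R = UVᵀ:
  R  [+0.87401 -0.15772 -0.45959]
  R  [+0.09890 +0.98380 -0.14953]
  R  [+0.47573 +0.08524 +0.87545]
t = (+0.28384, -0.06081, +0.86673) m
tr R = 2.733260; θ = arccos((tr R − 1)/2) = 0.522388 rad = 29.931°
axis k = ((R−Rᵀ)₃₂, (R−Rᵀ)₁₃, (R−Rᵀ)₂₁) / (2 sinθ) = (+0.235265, -0.937294, +0.257160)
rvec = θ·k = (+0.122900, -0.489631, +0.134337)

rvec=(0.1229, -0.4896, 0.1343) tvec=(0.2838, -0.0608, 0.8667)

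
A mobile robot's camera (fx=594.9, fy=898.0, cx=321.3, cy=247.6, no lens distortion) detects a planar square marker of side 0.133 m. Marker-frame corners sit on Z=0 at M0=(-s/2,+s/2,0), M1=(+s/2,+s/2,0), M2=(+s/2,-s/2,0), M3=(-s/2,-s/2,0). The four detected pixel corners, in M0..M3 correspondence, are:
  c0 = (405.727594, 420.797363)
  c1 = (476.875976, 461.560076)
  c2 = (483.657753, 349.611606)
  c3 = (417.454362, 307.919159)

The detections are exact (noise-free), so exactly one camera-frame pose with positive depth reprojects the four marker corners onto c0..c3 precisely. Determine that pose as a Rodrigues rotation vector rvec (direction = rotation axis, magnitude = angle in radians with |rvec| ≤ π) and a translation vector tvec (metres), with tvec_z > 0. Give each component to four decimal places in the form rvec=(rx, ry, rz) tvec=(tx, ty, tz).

Intrinsics K: fx=594.9, fy=898.0, cx=321.3, cy=247.6
Marker side s = 0.133 m; corners in marker frame (Z=0):
  M0 = (-0.0665, +0.0665, 0)
  M1 = (+0.0665, +0.0665, 0)
  M2 = (+0.0665, -0.0665, 0)
  M3 = (-0.0665, -0.0665, 0)
Detected image corners:
  c0 = (405.727594, 420.797363) px
  c1 = (476.875976, 461.560076) px
  c2 = (483.657753, 349.611606) px
  c3 = (417.454362, 307.919159) px
Planar DLT: solve 8×8 A·h = b for H (H[2,2]=1):
  H  [+626.52803 -295.76488 +446.65256]
  H  [+405.75035 +649.62478 +383.41421]
  H  [+0.24846 -0.50791 +1.00000]
B = K⁻¹H; ‖b₁‖=1.026250, ‖b₂‖=1.026250; λ = 2/(‖b₁‖+‖b₂‖) = 0.974422, sign → tz>0 ⇒ λ=+0.974422
r₁ = λ·B[:,0] = (+0.89547,+0.37353,+0.24211); r₂ = λ·B[:,1] = (-0.21715,+0.84137,-0.49492)
r₃ = r₁×r₂ = (-0.38856,+0.39061,+0.83453); SVD([r₁ r₂ r₃]) → R = UVᵀ:
  R  [+0.89547 -0.21715 -0.38856]
  R  [+0.37353 +0.84137 +0.39061]
  R  [+0.24211 -0.49492 +0.83453]
t = (+0.20532, +0.14737, +0.97442) m
tr R = 2.571369; θ = arccos((tr R − 1)/2) = 0.666995 rad = 38.216°
axis k = ((R−Rᵀ)₃₂, (R−Rᵀ)₁₃, (R−Rᵀ)₂₁) / (2 sinθ) = (-0.715718, -0.509734, +0.477409)
rvec = θ·k = (-0.477380, -0.339990, +0.318429)

rvec=(-0.4774, -0.3400, 0.3184) tvec=(0.2053, 0.1474, 0.9744)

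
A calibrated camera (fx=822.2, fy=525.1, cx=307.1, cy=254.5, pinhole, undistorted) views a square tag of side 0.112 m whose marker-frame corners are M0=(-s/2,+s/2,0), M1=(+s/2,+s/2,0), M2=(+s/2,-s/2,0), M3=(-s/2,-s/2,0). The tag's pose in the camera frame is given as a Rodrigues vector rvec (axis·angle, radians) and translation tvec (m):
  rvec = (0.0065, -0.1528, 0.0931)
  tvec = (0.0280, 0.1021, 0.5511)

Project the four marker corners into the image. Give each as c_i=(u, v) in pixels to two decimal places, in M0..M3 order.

c0=(258.12, 402.29) c1=(421.55, 407.47) c2=(436.85, 302.82) c3=(273.93, 294.36)

Intrinsics K: fx=822.2, fy=525.1, cx=307.1, cy=254.5
Marker side s = 0.112 m; corners in marker frame (Z=0):
  M0 = (-0.0560, +0.0560, 0)
  M1 = (+0.0560, +0.0560, 0)
  M2 = (+0.0560, -0.0560, 0)
  M3 = (-0.0560, -0.0560, 0)
rvec = (0.0065, -0.1528, 0.0931), |rvec| = θ = 0.17905 rad = 10.259°
Rodrigues: sinθ=0.17809, 1−cosθ=0.01599; R = I + sinθ·[k]× + (1−cosθ)·[k]×²:
    [+0.98403 -0.09310 -0.15168]
    [+0.09211 +0.99566 -0.01356]
    [+0.15229 -0.00063 +0.98834]
t = (0.0280, 0.1021, 0.5511) m
M0: Pc = R·M0+t = (-0.03232, +0.15270, +0.54254); u = 822.2·(-0.03232)/0.54254 + 307.1 = 258.1207, v = 525.1·(+0.15270)/0.54254 + 254.5 = 402.2911
M1: Pc = R·M1+t = (+0.07789, +0.16301, +0.55959); u = 822.2·(+0.07789)/0.55959 + 307.1 = 421.5460, v = 525.1·(+0.16301)/0.55959 + 254.5 = 407.4667
M2: Pc = R·M2+t = (+0.08832, +0.05150, +0.55966); u = 822.2·(+0.08832)/0.55966 + 307.1 = 436.8500, v = 525.1·(+0.05150)/0.55966 + 254.5 = 302.8207
M3: Pc = R·M3+t = (-0.02189, +0.04119, +0.54261); u = 822.2·(-0.02189)/0.54261 + 307.1 = 273.9269, v = 525.1·(+0.04119)/0.54261 + 254.5 = 294.3563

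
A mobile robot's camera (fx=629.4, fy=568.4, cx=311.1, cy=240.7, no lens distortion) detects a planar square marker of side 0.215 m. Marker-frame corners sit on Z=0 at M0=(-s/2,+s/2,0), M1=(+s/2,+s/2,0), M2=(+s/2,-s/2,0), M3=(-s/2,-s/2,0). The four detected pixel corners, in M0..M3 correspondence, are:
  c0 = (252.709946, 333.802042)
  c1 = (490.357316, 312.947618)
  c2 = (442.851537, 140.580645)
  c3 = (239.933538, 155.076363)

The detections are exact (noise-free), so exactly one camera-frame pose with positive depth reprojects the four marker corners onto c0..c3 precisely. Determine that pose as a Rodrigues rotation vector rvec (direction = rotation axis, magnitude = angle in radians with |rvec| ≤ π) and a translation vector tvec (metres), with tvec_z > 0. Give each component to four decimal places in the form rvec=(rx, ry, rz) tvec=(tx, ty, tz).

rvec=(-0.4773, -0.0352, -0.0999) tvec=(0.0440, -0.0132, 0.6123)

Intrinsics K: fx=629.4, fy=568.4, cx=311.1, cy=240.7
Marker side s = 0.215 m; corners in marker frame (Z=0):
  M0 = (-0.1075, +0.1075, 0)
  M1 = (+0.1075, +0.1075, 0)
  M2 = (+0.1075, -0.1075, 0)
  M3 = (-0.1075, -0.1075, 0)
Detected image corners:
  c0 = (252.709946, 333.802042) px
  c1 = (490.357316, 312.947618) px
  c2 = (442.851537, 140.580645) px
  c3 = (239.933538, 155.076363) px
Planar DLT: solve 8×8 A·h = b for H (H[2,2]=1):
  H  [+1051.37152 -124.94400 +356.35976]
  H  [-59.02843 +640.57127 +228.47336]
  H  [+0.09336 -0.74607 +1.00000]
B = K⁻¹H; ‖b₁‖=1.633276, ‖b₂‖=1.633276; λ = 2/(‖b₁‖+‖b₂‖) = 0.612266, sign → tz>0 ⇒ λ=+0.612266
r₁ = λ·B[:,0] = (+0.99450,-0.08779,+0.05716); r₂ = λ·B[:,1] = (+0.10424,+0.88344,-0.45679)
r₃ = r₁×r₂ = (-0.01040,+0.46024,+0.88774); SVD([r₁ r₂ r₃]) → R = UVᵀ:
  R  [+0.99450 +0.10424 -0.01040]
  R  [-0.08779 +0.88344 +0.46024]
  R  [+0.05716 -0.45679 +0.88774]
t = (+0.04403, -0.01317, +0.61227) m
tr R = 2.765678; θ = arccos((tr R − 1)/2) = 0.488924 rad = 28.013°
axis k = ((R−Rᵀ)₃₂, (R−Rᵀ)₁₃, (R−Rᵀ)₂₁) / (2 sinθ) = (-0.976236, -0.071917, -0.204428)
rvec = θ·k = (-0.477305, -0.035162, -0.099950)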